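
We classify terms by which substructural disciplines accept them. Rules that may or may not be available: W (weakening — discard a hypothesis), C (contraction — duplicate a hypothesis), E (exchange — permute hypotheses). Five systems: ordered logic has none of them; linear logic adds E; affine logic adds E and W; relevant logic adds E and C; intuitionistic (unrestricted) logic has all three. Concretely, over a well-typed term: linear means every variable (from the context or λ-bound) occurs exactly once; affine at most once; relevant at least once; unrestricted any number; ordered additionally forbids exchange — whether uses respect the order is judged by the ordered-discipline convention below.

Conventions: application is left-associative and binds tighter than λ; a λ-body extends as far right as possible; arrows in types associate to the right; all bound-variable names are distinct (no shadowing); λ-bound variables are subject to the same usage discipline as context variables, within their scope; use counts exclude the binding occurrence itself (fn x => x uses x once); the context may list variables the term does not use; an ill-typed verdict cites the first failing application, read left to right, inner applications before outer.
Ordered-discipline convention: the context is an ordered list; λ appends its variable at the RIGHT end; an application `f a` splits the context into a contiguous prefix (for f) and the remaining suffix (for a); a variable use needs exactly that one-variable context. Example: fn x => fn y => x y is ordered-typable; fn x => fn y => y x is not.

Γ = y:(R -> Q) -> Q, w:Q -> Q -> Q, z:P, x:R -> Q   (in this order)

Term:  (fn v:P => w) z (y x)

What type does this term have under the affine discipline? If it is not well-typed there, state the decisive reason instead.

term : Q -> Q
usage: y ×1; w ×1; z ×1; x ×1; v [bound] ×0
left-to-right use order: w, z, y, x
typing: well-typed — term : Q -> Q
summary: ordered ✗ | linear ✗ | affine ✓ | relevant ✗ | unrestricted ✓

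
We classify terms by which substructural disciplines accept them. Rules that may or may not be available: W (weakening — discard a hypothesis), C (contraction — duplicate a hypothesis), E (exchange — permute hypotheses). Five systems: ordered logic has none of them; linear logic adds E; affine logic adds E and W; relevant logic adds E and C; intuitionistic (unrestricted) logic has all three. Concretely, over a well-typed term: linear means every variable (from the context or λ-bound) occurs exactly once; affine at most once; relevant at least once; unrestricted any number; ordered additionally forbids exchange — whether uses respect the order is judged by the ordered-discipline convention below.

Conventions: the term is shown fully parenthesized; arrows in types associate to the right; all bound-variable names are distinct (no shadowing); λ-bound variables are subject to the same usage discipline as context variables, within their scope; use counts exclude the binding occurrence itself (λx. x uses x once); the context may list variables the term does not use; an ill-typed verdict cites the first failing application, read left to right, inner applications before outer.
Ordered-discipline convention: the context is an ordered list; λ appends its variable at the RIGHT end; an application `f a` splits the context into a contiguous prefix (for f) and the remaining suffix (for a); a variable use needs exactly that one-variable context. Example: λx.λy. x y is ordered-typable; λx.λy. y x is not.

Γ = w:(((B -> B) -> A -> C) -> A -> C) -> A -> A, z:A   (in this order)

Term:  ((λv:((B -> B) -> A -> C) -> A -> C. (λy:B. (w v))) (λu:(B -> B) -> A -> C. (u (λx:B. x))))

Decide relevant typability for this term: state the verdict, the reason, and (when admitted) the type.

no — needs weakening: z, y unused
variable uses: w=1, z=0, v (bound)=1, y (bound)=0, u (bound)=1, x (bound)=1
order of uses: w, v, u, x
typing: ✓ — B -> A -> A
summary: ordered ✗; linear ✗; affine ✓; relevant ✗; unrestricted ✓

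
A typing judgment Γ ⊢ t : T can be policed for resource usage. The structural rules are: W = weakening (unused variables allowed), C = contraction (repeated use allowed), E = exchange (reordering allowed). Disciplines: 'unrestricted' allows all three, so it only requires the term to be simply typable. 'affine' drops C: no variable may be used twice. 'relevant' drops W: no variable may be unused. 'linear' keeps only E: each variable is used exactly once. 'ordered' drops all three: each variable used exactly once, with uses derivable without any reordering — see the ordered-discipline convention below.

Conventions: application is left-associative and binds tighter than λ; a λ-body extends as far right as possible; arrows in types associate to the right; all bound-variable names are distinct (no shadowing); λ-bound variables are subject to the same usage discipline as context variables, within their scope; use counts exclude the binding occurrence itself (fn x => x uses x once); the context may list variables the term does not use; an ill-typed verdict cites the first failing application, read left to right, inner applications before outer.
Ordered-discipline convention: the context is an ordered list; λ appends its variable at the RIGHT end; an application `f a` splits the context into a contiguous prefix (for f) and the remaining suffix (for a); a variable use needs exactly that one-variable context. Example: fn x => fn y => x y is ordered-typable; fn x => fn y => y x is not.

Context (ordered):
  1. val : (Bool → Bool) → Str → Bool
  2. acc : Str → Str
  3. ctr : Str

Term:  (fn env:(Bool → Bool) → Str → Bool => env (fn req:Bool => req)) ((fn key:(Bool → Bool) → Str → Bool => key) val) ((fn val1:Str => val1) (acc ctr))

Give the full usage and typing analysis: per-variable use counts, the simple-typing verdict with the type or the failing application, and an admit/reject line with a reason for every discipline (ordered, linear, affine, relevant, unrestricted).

usage: val ×1, acc ×1, ctr ×1, env [bound] ×1, req [bound] ×1, key [bound] ×1, val1 [bound] ×1
left-to-right use order: env, req, key, val, val1, acc, ctr
typing: well-typed — term : Bool
ordered ✓ (val, acc, ctr, env, req, key, val1 once each; derivable with no W/C/E)
linear ✓ (val, acc, ctr, env, req, key, val1: one use apiece)
affine ✓ (at most one use each (val, acc, ctr, env, req, key, val1))
relevant ✓ (val, acc, ctr, env, req, key, val1: all used, weakening unneeded)
unrestricted ✓ (typability at Bool is all that's needed)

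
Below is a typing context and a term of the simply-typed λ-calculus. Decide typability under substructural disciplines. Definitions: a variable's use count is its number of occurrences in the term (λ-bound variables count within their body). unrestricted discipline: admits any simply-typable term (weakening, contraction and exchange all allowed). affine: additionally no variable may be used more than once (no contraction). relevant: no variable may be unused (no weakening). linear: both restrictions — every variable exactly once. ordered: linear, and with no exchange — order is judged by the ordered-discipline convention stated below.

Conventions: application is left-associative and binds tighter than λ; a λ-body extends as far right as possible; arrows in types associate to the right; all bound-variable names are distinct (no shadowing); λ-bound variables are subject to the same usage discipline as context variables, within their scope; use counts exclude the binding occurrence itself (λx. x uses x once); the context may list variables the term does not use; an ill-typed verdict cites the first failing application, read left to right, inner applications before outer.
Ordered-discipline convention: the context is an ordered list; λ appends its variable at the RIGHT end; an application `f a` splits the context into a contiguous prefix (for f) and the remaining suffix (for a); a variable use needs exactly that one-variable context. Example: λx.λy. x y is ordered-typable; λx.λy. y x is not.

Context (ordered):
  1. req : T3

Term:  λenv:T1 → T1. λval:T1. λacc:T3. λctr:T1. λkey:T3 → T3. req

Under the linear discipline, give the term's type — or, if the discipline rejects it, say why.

not well-typed under linear — env, val, acc, ctr, key left unused
variable uses: req: 1×; env (bound): 0×; val (bound): 0×; acc (bound): 0×; ctr (bound): 0×; key (bound): 0×
order of uses: req
typing: well-typed — term : (T1 → T1) → T1 → T3 → T1 → (T3 → T3) → T3
summary: ordered ✗, linear ✗, affine ✓, relevant ✗, unrestricted ✓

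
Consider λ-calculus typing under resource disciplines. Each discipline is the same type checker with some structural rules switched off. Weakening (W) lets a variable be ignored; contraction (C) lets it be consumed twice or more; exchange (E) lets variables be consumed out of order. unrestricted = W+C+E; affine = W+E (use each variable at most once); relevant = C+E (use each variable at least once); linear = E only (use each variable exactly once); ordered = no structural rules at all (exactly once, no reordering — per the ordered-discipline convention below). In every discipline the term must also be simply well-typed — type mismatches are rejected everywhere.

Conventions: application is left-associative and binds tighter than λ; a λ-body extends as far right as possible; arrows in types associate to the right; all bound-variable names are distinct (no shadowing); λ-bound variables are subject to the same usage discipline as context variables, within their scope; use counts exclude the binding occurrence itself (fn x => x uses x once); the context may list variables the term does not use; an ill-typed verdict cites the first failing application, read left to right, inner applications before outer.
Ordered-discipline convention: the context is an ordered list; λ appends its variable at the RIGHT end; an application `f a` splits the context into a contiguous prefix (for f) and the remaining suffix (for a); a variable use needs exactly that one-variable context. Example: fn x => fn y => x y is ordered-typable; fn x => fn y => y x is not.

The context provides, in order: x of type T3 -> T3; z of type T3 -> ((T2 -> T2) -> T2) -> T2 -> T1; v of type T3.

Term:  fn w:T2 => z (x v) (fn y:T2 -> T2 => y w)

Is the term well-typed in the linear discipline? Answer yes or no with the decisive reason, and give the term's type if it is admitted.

yes — each of x, z, v, w, y used exactly once; term : T2 -> T2 -> T1
usage: x: 1×, z: 1×, v: 1×, w (bound): 1×, y (bound): 1×
uses in reading order: z, x, v, y, w
typing: ✓ — T2 -> T2 -> T1
summary: ordered ✗ · linear ✓ · affine ✓ · relevant ✓ · unrestricted ✓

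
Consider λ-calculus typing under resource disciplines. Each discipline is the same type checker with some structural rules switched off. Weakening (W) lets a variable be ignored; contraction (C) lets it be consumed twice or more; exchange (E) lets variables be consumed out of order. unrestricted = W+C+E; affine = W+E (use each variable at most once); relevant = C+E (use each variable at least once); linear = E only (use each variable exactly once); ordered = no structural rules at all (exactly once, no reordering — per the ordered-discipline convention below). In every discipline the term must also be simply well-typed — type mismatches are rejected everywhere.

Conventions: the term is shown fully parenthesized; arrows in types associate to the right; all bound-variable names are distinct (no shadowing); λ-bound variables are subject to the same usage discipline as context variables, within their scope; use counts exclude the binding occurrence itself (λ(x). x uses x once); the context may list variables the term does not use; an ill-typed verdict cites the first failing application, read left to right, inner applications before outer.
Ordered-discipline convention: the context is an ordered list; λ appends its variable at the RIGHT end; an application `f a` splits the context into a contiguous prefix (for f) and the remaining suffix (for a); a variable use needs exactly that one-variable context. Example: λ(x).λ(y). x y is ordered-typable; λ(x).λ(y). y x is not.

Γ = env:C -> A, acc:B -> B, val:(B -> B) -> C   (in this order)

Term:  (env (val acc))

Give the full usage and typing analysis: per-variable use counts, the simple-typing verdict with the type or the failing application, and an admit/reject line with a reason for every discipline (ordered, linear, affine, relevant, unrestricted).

use counts: env: 1; acc: 1; val: 1
order of uses: env, val, acc
typing: the term checks, with type A
ordered: ✗, no contiguous prefix/suffix split fits env, val, acc
linear: ✓, env, acc, val: one use apiece
affine: ✓, at most one use each (env, acc, val)
relevant: ✓, none of env, acc, val goes unused
unrestricted: ✓, simply typable at A; W, C, E all held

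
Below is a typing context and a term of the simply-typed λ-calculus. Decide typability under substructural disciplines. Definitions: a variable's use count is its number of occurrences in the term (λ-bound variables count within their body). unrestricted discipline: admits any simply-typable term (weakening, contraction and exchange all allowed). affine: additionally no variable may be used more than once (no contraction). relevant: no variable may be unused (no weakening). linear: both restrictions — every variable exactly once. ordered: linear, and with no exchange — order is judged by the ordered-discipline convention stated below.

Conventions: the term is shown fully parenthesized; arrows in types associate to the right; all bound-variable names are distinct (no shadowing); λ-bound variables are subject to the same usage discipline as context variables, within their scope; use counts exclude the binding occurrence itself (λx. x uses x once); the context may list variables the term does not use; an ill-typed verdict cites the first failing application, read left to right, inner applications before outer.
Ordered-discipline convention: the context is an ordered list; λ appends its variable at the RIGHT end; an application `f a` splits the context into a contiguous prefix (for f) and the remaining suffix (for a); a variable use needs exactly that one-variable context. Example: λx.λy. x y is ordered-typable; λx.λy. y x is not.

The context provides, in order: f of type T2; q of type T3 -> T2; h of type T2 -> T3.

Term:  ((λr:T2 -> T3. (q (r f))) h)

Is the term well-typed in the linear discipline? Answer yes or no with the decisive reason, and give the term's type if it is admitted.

yes — f, q, h, r: one use apiece; term : T2
use counts: f=1; q=1; h=1; r (λ-bound)=1
order of uses: q, r, f, h
typing: well-typed at T2
per-discipline verdicts: ordered ✗; linear ✓; affine ✓; relevant ✓; unrestricted ✓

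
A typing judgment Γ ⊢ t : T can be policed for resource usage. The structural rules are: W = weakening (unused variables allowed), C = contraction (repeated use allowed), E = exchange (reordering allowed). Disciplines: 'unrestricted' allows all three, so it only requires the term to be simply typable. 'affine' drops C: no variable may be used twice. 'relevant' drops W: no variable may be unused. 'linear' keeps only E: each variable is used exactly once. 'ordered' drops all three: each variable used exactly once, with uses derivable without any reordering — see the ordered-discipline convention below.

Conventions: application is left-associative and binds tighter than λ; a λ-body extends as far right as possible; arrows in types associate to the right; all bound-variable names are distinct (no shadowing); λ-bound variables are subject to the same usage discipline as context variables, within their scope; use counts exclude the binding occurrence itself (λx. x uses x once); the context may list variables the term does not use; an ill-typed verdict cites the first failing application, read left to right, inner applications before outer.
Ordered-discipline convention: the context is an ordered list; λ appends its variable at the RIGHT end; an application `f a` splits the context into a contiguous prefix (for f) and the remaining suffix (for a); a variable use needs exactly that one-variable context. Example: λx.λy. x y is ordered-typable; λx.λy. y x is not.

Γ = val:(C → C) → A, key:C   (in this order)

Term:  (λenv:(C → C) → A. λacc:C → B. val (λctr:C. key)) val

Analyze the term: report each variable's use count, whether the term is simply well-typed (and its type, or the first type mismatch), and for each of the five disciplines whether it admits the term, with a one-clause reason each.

usage: val: 2×, key: 1×, env [bound]: 0×, acc [bound]: 0×, ctr [bound]: 0×
uses in reading order: val, key, val
typing: well-typed — term : (C → B) → A
ordered: ✗ — uses contraction: val ×2; unused: env, acc, ctr — weakening required
linear: ✗ — uses contraction: val ×2; unused: env, acc, ctr — weakening required
affine: ✗ — uses contraction: val ×2
relevant: ✗ — unused: env, acc, ctr — weakening required
unrestricted: ✓ — typability at (C → B) → A is all that's needed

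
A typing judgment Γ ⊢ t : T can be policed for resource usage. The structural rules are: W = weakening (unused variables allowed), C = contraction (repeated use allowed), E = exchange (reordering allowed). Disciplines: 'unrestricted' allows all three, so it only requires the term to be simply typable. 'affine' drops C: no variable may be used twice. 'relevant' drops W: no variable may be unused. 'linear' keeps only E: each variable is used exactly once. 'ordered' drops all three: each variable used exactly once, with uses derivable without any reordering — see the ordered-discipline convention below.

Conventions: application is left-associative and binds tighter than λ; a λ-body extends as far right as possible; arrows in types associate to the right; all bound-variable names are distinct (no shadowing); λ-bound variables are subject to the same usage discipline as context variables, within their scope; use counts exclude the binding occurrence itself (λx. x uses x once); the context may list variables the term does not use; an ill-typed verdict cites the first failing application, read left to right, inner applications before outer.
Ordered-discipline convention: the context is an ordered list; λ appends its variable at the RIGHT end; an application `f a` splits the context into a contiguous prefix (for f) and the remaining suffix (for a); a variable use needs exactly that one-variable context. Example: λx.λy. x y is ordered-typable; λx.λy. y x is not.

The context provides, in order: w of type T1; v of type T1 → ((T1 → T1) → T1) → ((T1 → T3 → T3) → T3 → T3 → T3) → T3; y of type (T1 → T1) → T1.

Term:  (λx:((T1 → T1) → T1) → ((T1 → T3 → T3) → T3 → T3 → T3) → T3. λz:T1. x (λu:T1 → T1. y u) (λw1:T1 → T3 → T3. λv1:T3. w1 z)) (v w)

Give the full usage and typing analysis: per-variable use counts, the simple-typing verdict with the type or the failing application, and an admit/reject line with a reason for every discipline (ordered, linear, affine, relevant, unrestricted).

counts: w ×1; v ×1; y ×1; x (λ-bound) ×1; z (λ-bound) ×1; u (λ-bound) ×1; w1 (λ-bound) ×1; v1 (λ-bound) ×0
order of uses: x, y, u, w1, z, v, w
typing: well-typed — term : T1 → T3
ordered: ✗, v1 left unused
linear: ✗, v1 left unused
affine: ✓, none of w, v, y, x, z, u, w1, v1 used more than once
relevant: ✗, v1 left unused
unrestricted: ✓, well-typed at T1 → T3; no restrictions here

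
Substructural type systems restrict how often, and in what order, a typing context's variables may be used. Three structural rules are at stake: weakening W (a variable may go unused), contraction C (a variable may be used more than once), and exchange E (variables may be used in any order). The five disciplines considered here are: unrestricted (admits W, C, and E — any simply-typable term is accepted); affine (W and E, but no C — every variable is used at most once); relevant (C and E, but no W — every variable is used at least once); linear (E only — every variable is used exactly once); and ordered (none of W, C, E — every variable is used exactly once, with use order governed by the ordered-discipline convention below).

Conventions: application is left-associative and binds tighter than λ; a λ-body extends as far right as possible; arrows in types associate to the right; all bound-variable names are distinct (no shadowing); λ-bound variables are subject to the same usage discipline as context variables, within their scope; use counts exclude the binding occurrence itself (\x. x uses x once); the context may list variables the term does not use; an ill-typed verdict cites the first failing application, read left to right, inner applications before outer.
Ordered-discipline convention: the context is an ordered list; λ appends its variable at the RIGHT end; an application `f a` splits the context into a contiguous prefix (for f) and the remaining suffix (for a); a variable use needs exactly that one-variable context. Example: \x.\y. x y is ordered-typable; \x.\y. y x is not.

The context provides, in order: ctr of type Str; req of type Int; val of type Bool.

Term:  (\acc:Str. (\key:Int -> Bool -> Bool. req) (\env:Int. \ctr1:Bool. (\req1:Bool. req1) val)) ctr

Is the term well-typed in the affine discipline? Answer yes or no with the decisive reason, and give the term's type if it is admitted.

yes — none of ctr, req, val, acc, key, env, ctr1, req1 used more than once; term : Int
usage: ctr=1; req=1; val=1; acc (bound)=0; key (bound)=0; env (bound)=0; ctr1 (bound)=0; req1 (bound)=1
uses in reading order: req, req1, val, ctr
typing: ✓ — Int
all disciplines: ordered ✗ · linear ✗ · affine ✓ · relevant ✗ · unrestricted ✓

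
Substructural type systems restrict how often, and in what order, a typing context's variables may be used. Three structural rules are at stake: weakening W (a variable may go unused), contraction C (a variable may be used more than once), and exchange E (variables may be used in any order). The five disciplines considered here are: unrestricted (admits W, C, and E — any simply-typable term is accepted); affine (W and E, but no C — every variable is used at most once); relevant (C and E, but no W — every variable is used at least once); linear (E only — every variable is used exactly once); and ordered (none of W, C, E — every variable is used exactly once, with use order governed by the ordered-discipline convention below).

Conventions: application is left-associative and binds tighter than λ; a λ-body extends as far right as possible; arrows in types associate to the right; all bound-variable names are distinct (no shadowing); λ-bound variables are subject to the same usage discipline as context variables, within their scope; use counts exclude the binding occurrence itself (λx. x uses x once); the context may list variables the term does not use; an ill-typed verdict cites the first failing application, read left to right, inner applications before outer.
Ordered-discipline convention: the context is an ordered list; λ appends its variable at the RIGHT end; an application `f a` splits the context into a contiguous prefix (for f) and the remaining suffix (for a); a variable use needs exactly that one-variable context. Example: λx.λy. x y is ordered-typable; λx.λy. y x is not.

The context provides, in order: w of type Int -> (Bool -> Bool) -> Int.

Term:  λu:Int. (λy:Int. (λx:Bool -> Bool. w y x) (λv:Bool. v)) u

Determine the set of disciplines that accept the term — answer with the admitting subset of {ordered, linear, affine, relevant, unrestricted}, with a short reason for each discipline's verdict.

admitted in: ordered, linear, affine, relevant, unrestricted
usage: w=1, u (λ-bound)=1, y (λ-bound)=1, x (λ-bound)=1, v (λ-bound)=1
left-to-right use order: w, y, x, v, u
typing: well-typed — term : Int -> Int
ordered ✓ (w, u, y, x, v once each; derivable with no W/C/E)
linear ✓ (each of w, u, y, x, v used exactly once)
affine ✓ (none of w, u, y, x, v used more than once)
relevant ✓ (every one of w, u, y, x, v appears)
unrestricted ✓ (well-typed at Int -> Int; no restrictions here)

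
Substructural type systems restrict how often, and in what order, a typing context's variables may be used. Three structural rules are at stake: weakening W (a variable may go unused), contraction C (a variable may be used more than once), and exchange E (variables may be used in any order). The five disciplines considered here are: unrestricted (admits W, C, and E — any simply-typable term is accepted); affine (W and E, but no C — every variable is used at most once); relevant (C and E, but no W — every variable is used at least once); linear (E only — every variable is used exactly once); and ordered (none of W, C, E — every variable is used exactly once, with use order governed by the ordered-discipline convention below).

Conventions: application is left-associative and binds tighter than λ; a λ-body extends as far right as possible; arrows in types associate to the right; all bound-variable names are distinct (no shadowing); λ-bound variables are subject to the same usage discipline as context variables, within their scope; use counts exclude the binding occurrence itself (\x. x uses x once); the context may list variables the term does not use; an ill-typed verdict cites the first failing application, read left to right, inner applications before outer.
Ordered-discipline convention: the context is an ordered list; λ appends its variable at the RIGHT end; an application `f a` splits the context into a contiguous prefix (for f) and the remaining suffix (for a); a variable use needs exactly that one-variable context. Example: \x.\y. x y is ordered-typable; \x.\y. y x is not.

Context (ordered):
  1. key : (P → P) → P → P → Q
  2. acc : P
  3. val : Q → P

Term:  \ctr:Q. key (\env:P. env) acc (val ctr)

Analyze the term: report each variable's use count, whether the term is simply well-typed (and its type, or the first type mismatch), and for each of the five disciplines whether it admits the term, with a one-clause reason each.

counts: key ×1; acc ×1; val ×1; ctr (bound) ×1; env (bound) ×1
use order (left to right): key, env, acc, val, ctr
typing: ✓ — Q → Q
ordered: ✓ — key, acc, val, ctr, env once each; derivable with no W/C/E
linear: ✓ — exactly-once usage across key, acc, val, ctr, env
affine: ✓ — at most one use each (key, acc, val, ctr, env)
relevant: ✓ — at least one use each (key, acc, val, ctr, env)
unrestricted: ✓ — well-typed at Q → Q; no restrictions here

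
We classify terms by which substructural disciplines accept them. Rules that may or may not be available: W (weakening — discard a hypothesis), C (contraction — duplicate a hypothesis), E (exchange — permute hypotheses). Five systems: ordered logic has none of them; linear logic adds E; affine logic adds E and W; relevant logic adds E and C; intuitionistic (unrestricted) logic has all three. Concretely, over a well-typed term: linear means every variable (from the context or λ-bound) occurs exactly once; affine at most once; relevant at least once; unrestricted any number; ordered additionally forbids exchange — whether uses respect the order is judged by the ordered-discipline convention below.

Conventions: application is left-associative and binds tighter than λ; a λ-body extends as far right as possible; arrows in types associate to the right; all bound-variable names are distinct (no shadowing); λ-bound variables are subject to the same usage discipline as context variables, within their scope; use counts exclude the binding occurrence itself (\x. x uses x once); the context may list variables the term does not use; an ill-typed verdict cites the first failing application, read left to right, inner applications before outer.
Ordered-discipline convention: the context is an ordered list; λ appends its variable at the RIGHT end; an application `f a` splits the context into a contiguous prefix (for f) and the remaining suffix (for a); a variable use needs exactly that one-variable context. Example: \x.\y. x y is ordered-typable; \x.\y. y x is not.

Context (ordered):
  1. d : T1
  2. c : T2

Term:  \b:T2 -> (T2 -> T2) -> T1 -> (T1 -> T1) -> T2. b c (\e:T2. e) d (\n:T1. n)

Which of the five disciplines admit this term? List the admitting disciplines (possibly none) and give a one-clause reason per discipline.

accepted by: linear, affine, relevant, unrestricted
variable uses: d ×1; c ×1; b (bound) ×1; e (bound) ×1; n (bound) ×1
uses in reading order: b, c, e, d, n
typing: well-typed at (T2 -> (T2 -> T2) -> T1 -> (T1 -> T1) -> T2) -> T2
ordered ✗ (no contiguous prefix/suffix split fits b, c, e, d, n)
linear ✓ (single use per variable (d, c, b, e, n))
affine ✓ (d, c, b, e, n: no repeats, contraction unneeded)
relevant ✓ (at least one use each (d, c, b, e, n))
unrestricted ✓ (well-typed at (T2 -> (T2 -> T2) -> T1 -> (T1 -> T1) -> T2) -> T2; no restrictions here)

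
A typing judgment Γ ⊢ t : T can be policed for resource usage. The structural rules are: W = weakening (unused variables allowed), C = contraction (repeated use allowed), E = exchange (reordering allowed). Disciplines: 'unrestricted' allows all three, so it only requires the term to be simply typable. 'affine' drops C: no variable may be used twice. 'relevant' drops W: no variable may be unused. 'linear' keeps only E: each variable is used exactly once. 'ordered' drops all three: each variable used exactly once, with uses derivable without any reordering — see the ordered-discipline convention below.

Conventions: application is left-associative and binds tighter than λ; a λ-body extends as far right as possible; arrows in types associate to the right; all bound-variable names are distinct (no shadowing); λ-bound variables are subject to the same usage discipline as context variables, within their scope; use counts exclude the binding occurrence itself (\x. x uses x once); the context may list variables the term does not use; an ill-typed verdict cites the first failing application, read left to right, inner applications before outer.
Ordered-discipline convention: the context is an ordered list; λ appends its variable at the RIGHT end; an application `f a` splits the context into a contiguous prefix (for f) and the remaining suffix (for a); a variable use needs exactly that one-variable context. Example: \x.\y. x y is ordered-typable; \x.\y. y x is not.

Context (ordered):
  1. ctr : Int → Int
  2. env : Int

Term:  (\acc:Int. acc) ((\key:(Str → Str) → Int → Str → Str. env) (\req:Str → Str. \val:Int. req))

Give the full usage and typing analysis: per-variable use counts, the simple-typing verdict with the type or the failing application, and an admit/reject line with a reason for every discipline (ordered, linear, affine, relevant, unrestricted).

use counts: ctr=0; env=1; acc [bound]=1; key [bound]=0; req [bound]=1; val [bound]=0
uses in reading order: acc, env, req
typing: well-typed — term : Int
ordered: ✗, ctr, key, val never used (weakening)
linear: ✗, ctr, key, val never used (weakening)
affine: ✓, at most one use each (ctr, env, acc, key, req, val)
relevant: ✗, ctr, key, val never used (weakening)
unrestricted: ✓, simply typable at Int; W, C, E all held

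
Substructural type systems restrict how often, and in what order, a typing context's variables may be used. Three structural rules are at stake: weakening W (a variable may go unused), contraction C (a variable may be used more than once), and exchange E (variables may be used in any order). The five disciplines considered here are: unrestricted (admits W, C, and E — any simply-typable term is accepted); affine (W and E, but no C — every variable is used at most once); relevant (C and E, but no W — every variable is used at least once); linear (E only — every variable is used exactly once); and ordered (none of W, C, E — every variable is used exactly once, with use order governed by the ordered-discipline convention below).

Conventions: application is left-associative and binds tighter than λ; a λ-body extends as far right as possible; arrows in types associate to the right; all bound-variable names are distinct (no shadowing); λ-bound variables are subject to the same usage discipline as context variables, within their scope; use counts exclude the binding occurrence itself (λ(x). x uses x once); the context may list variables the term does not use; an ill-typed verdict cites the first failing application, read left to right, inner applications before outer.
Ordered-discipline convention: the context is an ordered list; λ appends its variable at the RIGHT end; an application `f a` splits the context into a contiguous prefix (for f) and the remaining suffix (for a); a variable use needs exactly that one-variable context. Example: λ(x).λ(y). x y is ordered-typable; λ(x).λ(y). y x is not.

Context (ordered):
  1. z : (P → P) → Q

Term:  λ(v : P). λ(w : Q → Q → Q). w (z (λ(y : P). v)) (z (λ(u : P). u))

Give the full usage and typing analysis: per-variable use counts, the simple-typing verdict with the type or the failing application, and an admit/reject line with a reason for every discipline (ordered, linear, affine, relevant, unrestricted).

counts: z: 2; v (λ-bound): 1; w (λ-bound): 1; y (λ-bound): 0; u (λ-bound): 1
order of uses: w, z, v, z, u
typing: well-typed at P → (Q → Q → Q) → Q
ordered: ✗ — repeated use of z ×2; y left unused
linear: ✗ — repeated use of z ×2; y left unused
affine: ✗ — repeated use of z ×2
relevant: ✗ — y left unused
unrestricted: ✓ — simply typable at P → (Q → Q → Q) → Q; W, C, E all held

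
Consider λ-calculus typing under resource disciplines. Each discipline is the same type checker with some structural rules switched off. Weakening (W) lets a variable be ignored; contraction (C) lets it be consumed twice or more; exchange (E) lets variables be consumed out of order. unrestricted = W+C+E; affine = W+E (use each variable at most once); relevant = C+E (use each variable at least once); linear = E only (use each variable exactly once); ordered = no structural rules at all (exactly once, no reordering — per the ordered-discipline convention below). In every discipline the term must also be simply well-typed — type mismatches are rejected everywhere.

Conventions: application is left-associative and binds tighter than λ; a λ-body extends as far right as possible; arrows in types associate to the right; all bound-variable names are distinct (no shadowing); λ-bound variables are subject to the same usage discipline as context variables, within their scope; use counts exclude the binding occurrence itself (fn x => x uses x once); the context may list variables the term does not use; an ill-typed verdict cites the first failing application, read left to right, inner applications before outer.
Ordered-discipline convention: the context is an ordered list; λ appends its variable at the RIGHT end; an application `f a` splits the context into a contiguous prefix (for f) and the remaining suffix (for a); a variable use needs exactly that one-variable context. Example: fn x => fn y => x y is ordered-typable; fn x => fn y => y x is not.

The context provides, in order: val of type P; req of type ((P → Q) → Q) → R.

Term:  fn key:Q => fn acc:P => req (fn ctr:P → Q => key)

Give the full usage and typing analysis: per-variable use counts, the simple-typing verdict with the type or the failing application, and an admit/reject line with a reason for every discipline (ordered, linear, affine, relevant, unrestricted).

usage: val ×0; req ×1; key [bound] ×1; acc [bound] ×0; ctr [bound] ×0
order of uses: req, key
typing: well-typed — term : Q → P → R
ordered: ✗, needs weakening: val, acc, ctr unused
linear: ✗, needs weakening: val, acc, ctr unused
affine: ✓, none of val, req, key, acc, ctr used more than once
relevant: ✗, needs weakening: val, acc, ctr unused
unrestricted: ✓, type-checks (Q → P → R) and nothing is barred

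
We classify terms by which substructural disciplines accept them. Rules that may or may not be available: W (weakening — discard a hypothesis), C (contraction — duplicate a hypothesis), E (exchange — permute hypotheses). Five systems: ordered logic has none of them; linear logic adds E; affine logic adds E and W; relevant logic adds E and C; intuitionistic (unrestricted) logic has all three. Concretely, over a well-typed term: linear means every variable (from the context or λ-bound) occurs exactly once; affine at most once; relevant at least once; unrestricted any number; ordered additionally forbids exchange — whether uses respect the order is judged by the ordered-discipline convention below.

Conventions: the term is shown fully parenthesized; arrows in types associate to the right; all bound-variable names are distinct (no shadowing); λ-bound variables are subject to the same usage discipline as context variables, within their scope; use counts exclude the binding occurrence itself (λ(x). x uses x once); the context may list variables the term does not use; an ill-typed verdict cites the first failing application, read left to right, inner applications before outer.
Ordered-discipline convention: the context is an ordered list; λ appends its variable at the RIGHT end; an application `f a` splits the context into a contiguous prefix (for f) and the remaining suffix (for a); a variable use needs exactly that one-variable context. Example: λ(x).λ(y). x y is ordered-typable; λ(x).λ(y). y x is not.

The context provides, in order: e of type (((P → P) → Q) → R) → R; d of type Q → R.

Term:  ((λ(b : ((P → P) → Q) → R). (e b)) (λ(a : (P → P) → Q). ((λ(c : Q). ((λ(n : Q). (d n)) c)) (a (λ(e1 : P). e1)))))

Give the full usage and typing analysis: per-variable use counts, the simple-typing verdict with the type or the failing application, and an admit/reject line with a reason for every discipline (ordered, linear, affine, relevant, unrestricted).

usage: e=1; d=1; b (bound)=1; a (bound)=1; c (bound)=1; n (bound)=1; e1 (bound)=1
left-to-right use order: e, b, d, n, c, a, e1
typing: the term checks, with type R
ordered: ✓, e, d, b, a, c, n, e1 once each; derivable with no W/C/E
linear: ✓, e, d, b, a, c, n, e1: one use apiece
affine: ✓, e, d, b, a, c, n, e1: no repeats, contraction unneeded
relevant: ✓, every one of e, d, b, a, c, n, e1 appears
unrestricted: ✓, type-checks (R) and nothing is barred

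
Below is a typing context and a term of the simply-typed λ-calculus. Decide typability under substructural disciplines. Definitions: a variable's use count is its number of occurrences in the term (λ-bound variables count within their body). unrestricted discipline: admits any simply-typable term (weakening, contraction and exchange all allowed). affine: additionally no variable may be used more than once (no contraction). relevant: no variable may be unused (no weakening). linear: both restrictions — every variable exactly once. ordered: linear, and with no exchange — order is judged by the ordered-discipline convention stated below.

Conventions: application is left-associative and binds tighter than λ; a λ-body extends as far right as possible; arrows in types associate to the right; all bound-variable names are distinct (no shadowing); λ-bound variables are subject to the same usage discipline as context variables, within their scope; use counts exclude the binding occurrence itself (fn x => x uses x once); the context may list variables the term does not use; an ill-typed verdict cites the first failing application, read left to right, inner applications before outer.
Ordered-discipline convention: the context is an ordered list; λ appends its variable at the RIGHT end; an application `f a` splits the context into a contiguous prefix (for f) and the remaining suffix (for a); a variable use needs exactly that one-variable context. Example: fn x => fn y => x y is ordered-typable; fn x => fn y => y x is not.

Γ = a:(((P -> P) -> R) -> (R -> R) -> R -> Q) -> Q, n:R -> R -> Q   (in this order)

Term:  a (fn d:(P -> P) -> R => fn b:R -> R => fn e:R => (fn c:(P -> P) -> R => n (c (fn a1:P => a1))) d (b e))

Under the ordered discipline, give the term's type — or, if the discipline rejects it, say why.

term : Q
usage: a: 1, n: 1, d (bound): 1, b (bound): 1, e (bound): 1, c (bound): 1, a1 (bound): 1
uses in reading order: a, n, c, a1, d, b, e
typing: the term checks, with type Q
across the five disciplines: ordered ✓; linear ✓; affine ✓; relevant ✓; unrestricted ✓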